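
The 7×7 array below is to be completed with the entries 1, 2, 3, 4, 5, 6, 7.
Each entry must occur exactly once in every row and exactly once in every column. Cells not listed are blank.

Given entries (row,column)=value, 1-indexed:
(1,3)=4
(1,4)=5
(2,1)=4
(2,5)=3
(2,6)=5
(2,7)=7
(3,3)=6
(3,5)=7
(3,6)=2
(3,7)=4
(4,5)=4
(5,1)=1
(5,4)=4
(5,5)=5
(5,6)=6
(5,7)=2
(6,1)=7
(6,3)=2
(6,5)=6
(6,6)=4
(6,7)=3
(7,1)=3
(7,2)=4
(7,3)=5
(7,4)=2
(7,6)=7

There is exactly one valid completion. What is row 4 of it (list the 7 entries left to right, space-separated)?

Row 2, column 3: row 2 has {3, 4, 5, 7} and column 3 has {2, 4, 5, 6}, leaving only 1.
Row 2, column 4: row 2 has {1, 3, 4, 5, 7} and column 4 has {2, 4, 5}, leaving only 6.
Row 2, column 2: row 2 has {1, 3, 4, 5, 6, 7} and column 2 has {4}, leaving only 2.
Row 3, column 1: row 3 has {2, 4, 6, 7} and column 1 has {1, 3, 4, 7}, leaving only 5.
Row 6, column 4: row 6 has {2, 3, 4, 6, 7} and column 4 has {2, 4, 5, 6}, leaving only 1.
Row 3, column 4: row 3 has {2, 4, 5, 6, 7} and column 4 has {1, 2, 4, 5, 6}, leaving only 3.
Row 4, column 4: row 4 has {4} and column 4 has {1, 2, 3, 4, 5, 6}, leaving only 7.
Row 4, column 3: row 4 has {4, 7} and column 3 has {1, 2, 4, 5, 6}, leaving only 3.
Row 4, column 6: row 4 has {3, 4, 7} and column 6 has {2, 4, 5, 6, 7}, leaving only 1.
Row 1, column 6: row 1 has {4, 5} and column 6 has {1, 2, 4, 5, 6, 7}, leaving only 3.
Row 3, column 2: row 3 has {2, 3, 4, 5, 6, 7} and column 2 has {2, 4}, leaving only 1.
Row 5, column 3: row 5 has {1, 2, 4, 5, 6} and column 3 has {1, 2, 3, 4, 5, 6}, leaving only 7.
Row 5, column 2: row 5 has {1, 2, 4, 5, 6, 7} and column 2 has {1, 2, 4}, leaving only 3.
Row 6, column 2: row 6 has {1, 2, 3, 4, 6, 7} and column 2 has {1, 2, 3, 4}, leaving only 5.
Row 4, column 2: row 4 has {1, 3, 4, 7} and column 2 has {1, 2, 3, 4, 5}, leaving only 6.
Row 4, column 1: row 4 has {1, 3, 4, 6, 7} and column 1 has {1, 3, 4, 5, 7}, leaving only 2.
Row 4, column 7: row 4 has {1, 2, 3, 4, 6, 7} and column 7 has {2, 3, 4, 7}, leaving only 5.
So row 4 reads: 2 6 3 7 4 1 5.

2 6 3 7 4 1 5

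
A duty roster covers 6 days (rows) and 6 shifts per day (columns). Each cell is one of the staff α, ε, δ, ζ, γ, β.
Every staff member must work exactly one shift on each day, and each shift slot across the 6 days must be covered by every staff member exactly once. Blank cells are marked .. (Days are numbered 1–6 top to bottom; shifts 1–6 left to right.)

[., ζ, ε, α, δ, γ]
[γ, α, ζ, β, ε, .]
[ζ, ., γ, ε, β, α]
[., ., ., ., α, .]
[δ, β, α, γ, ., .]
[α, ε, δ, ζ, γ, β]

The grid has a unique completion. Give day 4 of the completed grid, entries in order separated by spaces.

ε γ β δ α ζ

Day 4, shift 3: day 4 has {α} and shift 3 has {α, ε, δ, ζ, γ}, leaving only β.
Day 4, shift 1: day 4 has {α, β} and shift 1 has {α, δ, ζ, γ}, leaving only ε.
Day 4, shift 4: day 4 has {α, ε, β} and shift 4 has {α, ε, ζ, γ, β}, leaving only δ.
Day 4, shift 2: day 4 has {α, ε, δ, β} and shift 2 has {α, ε, ζ, β}, leaving only γ.
Day 4, shift 6: day 4 has {α, ε, δ, γ, β} and shift 6 has {α, γ, β}, leaving only ζ.
So day 4 reads: ε γ β δ α ζ.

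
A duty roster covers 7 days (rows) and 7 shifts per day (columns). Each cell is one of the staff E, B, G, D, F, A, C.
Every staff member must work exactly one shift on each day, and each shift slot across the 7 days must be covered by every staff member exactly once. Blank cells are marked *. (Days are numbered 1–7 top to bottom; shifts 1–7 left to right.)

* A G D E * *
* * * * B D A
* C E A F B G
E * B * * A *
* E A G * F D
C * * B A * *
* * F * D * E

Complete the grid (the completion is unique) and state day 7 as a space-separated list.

A B F C D G E

Day 7, shift 4: day 7 has {E, D, F} and shift 4 has {B, G, D, A}, leaving only C.
Day 7, shift 6: day 7 has {E, D, F, C} and shift 6 has {B, D, F, A}, leaving only G.
Day 7, shift 2: day 7 has {E, G, D, F, C} and shift 2 has {E, A, C}, leaving only B.
Day 7, shift 1: day 7 has {E, B, G, D, F, C} and shift 1 has {E, C}, leaving only A.
So day 7 reads: A B F C D G E.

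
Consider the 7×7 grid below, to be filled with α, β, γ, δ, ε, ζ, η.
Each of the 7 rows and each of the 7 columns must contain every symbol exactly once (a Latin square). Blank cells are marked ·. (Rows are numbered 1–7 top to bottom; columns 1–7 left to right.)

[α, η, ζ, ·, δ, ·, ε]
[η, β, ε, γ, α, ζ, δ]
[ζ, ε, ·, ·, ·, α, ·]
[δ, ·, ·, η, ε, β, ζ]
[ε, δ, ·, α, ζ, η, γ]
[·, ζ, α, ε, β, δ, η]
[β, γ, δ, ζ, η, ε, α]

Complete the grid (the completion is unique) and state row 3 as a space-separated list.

ζ ε η δ γ α β

Row 3, column 5: row 3 has {α, ε, ζ} and column 5 has {α, β, δ, ε, ζ, η}, leaving only γ.
Row 3, column 7: row 3 has {α, γ, ε, ζ} and column 7 has {α, γ, δ, ε, ζ, η}, leaving only β.
Row 3, column 3: row 3 has {α, β, γ, ε, ζ} and column 3 has {α, δ, ε, ζ}, leaving only η.
Row 3, column 4: row 3 has {α, β, γ, ε, ζ, η} and column 4 has {α, γ, ε, ζ, η}, leaving only δ.
So row 3 reads: ζ ε η δ γ α β.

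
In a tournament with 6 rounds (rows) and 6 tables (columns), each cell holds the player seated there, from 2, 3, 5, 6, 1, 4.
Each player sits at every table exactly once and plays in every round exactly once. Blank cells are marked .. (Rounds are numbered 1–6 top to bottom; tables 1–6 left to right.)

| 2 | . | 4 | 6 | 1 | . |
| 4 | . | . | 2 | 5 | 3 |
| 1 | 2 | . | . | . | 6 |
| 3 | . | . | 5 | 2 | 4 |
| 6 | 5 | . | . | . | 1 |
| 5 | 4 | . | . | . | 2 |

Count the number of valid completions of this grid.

Round 1, table 2: eliminating its round and table leaves {3}.
Round 1, table 6: eliminating its round and table leaves {5}.
Round 2, table 2: eliminating its round and table leaves {6, 1}.
Round 2, table 3: eliminating its round and table leaves {6, 1}.
Round 3, table 3: eliminating its round and table leaves {3, 5}.
Round 3, table 4: eliminating its round and table leaves {3, 4}.
Round 3, table 5: eliminating its round and table leaves {3, 4}.
Round 4, table 2: eliminating its round and table leaves {6, 1}.
Round 4, table 3: eliminating its round and table leaves {6, 1}.
Round 5, table 3: eliminating its round and table leaves {2, 3}.
Round 5, table 4: eliminating its round and table leaves {3, 4}.
Round 5, table 5: eliminating its round and table leaves {3, 4}.
Round 6, table 3: eliminating its round and table leaves {3, 6, 1}.
Round 6, table 4: eliminating its round and table leaves {3, 1}.
Round 6, table 5: eliminating its round and table leaves {3, 6}.
Enumerating the assignments across these blanks that avoid any round or table repeat gives 4 completions.

4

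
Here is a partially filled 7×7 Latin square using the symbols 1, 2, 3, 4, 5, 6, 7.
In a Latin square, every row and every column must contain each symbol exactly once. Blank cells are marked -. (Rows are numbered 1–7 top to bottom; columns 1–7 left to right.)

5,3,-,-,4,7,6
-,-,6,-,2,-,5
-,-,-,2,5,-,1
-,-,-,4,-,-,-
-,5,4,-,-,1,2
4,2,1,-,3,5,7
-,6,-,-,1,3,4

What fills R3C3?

Row 1, column 3: row 1 has {3, 4, 5, 6, 7} and column 3 has {1, 4, 6}, leaving only 2.
Row 1, column 4: row 1 has {2, 3, 4, 5, 6, 7} and column 4 has {2, 4}, leaving only 1.
Row 2, column 6: row 2 has {2, 5, 6} and column 6 has {1, 3, 5, 7}, leaving only 4.
Row 3, column 6: row 3 has {1, 2, 5} and column 6 has {1, 3, 4, 5, 7}, leaving only 6.
Row 4, column 6: row 4 has {4} and column 6 has {1, 3, 4, 5, 6, 7}, leaving only 2.
Row 4, column 7: row 4 has {2, 4} and column 7 has {1, 2, 4, 5, 6, 7}, leaving only 3.
Row 6, column 4: row 6 has {1, 2, 3, 4, 5, 7} and column 4 has {1, 2, 4}, leaving only 6.
Row 3, column 3 is narrowed to {3, 7}.
If it were 7, then row 7, column 3 would be left with no valid symbol.
So row 3, column 3 must be 3.

3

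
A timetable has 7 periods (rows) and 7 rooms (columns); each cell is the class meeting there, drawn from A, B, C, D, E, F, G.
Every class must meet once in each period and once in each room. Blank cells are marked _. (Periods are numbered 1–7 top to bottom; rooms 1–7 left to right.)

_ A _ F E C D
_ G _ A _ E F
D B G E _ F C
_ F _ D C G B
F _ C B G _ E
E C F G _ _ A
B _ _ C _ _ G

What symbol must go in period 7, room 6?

D

Period 1, room 1: period 1 has {A, C, D, E, F} and room 1 has {B, D, E, F}, leaving only G.
Period 1, room 3: period 1 has {A, C, D, E, F, G} and room 3 has {C, F, G}, leaving only B.
Period 2, room 1: period 2 has {A, E, F, G} and room 1 has {B, D, E, F, G}, leaving only C.
Period 2, room 3: period 2 has {A, C, E, F, G} and room 3 has {B, C, F, G}, leaving only D.
Period 2, room 5: period 2 has {A, C, D, E, F, G} and room 5 has {C, E, G}, leaving only B.
Period 3, room 5: period 3 has {B, C, D, E, F, G} and room 5 has {B, C, E, G}, leaving only A.
Period 4, room 1: period 4 has {B, C, D, F, G} and room 1 has {B, C, D, E, F, G}, leaving only A.
Period 4, room 3: period 4 has {A, B, C, D, F, G} and room 3 has {B, C, D, F, G}, leaving only E.
Period 5, room 2: period 5 has {B, C, E, F, G} and room 2 has {A, B, C, F, G}, leaving only D.
Period 5, room 6: period 5 has {B, C, D, E, F, G} and room 6 has {C, E, F, G}, leaving only A.
Period 7 already has {B, C, G} and room 6 already has {A, C, E, F, G}, so period 7, room 6 must be D.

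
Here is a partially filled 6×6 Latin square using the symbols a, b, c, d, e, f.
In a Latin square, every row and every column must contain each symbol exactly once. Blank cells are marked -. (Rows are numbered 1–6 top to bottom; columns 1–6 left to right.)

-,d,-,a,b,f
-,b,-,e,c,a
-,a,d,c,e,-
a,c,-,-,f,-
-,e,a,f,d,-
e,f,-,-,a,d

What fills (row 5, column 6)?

c

Row 1, column 1: row 1 has {a, b, d, f} and column 1 has {a, e}, leaving only c.
Row 1, column 3: row 1 has {a, b, c, d, f} and column 3 has {a, d}, leaving only e.
Row 2, column 3: row 2 has {a, b, c, e} and column 3 has {a, d, e}, leaving only f.
Row 2, column 1: row 2 has {a, b, c, e, f} and column 1 has {a, c, e}, leaving only d.
Row 3, column 6: row 3 has {a, c, d, e} and column 6 has {a, d, f}, leaving only b.
Row 5 already has {a, d, e, f} and column 6 already has {a, b, d, f}, so row 5, column 6 must be c.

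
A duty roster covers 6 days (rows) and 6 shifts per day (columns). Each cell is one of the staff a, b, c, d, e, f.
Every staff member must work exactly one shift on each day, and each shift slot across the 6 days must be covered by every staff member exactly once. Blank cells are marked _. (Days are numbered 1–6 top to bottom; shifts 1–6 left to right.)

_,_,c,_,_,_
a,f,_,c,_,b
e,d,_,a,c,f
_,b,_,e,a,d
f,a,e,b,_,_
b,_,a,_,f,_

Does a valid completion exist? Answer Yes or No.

No day or shift among the givens repeats a symbol, and propagating forced cells runs into no contradiction.
One valid completion exists (for instance, d e c f b a / a f d c e b / e d b a c f / c b f e a d / f a e b d c / b c a d f e).

Yes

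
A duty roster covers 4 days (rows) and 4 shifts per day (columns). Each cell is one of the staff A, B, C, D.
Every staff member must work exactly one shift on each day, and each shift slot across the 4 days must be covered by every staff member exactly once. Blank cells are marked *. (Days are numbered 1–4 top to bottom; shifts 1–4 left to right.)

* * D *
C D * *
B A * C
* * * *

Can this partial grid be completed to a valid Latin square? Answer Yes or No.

No

Day 3, shift 3: day 3 together with shift 3 already contain {A, B, C, D} — every symbol — so nothing can go there. The grid has no valid completion.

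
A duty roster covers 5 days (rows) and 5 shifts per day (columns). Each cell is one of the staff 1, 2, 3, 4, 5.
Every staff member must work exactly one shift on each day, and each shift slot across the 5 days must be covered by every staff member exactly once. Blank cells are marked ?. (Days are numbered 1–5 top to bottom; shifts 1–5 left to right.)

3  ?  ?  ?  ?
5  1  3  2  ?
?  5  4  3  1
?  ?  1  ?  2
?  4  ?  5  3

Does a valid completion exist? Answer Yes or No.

No

Day 1, shift 2: day 1 has {3} and shift 2 has {1, 4, 5}, so it must be 2.
Day 1, shift 3: day 1 has {2, 3} and shift 3 has {1, 3, 4}, so it must be 5.
Day 1, shift 5: day 1 has {2, 3, 5} and shift 5 has {1, 2, 3}, so it must be 4.
Now day 2, shift 5: day 2 together with shift 5 already contain {1, 2, 3, 4, 5} — every symbol — so nothing can go there. The grid has no valid completion.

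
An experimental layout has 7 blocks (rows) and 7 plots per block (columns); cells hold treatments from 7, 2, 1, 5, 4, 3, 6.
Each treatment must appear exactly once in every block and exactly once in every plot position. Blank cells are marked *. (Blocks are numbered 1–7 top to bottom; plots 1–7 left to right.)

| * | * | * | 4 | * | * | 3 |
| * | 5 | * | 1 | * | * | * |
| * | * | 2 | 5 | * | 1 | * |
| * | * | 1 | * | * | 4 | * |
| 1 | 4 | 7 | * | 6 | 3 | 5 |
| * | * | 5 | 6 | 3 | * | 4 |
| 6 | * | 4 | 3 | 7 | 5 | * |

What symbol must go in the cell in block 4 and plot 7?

Block 1, plot 3: block 1 has {4, 3} and plot 3 has {7, 2, 1, 5, 4}, leaving only 6.
Block 2, plot 3: block 2 has {1, 5} and plot 3 has {7, 2, 1, 5, 4, 6}, leaving only 3.
Block 3, plot 5: block 3 has {2, 1, 5} and plot 5 has {7, 3, 6}, leaving only 4.
Block 2, plot 5: block 2 has {1, 5, 3} and plot 5 has {7, 4, 3, 6}, leaving only 2.
Block 4, plot 5: block 4 has {1, 4} and plot 5 has {7, 2, 4, 3, 6}, leaving only 5.
Block 1, plot 5: block 1 has {4, 3, 6} and plot 5 has {7, 2, 5, 4, 3, 6}, leaving only 1.
Block 5, plot 4: block 5 has {7, 1, 5, 4, 3, 6} and plot 4 has {1, 5, 4, 3, 6}, leaving only 2.
Block 4, plot 4: block 4 has {1, 5, 4} and plot 4 has {2, 1, 5, 4, 3, 6}, leaving only 7.
Block 4, plot 7 is narrowed to {2, 6}.
If it were 6, then block 3, plot 7 would be left with no valid symbol.
So block 4, plot 7 must be 2.

2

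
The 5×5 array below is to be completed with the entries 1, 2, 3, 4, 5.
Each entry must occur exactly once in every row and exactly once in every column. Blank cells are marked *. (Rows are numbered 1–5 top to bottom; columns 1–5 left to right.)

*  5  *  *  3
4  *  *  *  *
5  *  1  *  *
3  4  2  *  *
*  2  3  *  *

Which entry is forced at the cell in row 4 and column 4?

5

Row 1, column 3: row 1 has {3, 5} and column 3 has {1, 2, 3}, leaving only 4.
Row 2, column 3: row 2 has {4} and column 3 has {1, 2, 3, 4}, leaving only 5.
Row 3, column 2: row 3 has {1, 5} and column 2 has {2, 4, 5}, leaving only 3.
Row 2, column 2: row 2 has {4, 5} and column 2 has {2, 3, 4, 5}, leaving only 1.
Row 2, column 5: row 2 has {1, 4, 5} and column 5 has {3}, leaving only 2.
Row 2, column 4: row 2 has {1, 2, 4, 5} and column 4 has {}, leaving only 3.
Row 3, column 5: row 3 has {1, 3, 5} and column 5 has {2, 3}, leaving only 4.
Row 3, column 4: row 3 has {1, 3, 4, 5} and column 4 has {3}, leaving only 2.
Row 1, column 4: row 1 has {3, 4, 5} and column 4 has {2, 3}, leaving only 1.
Row 4 already has {2, 3, 4} and column 4 already has {1, 2, 3}, so row 4, column 4 must be 5.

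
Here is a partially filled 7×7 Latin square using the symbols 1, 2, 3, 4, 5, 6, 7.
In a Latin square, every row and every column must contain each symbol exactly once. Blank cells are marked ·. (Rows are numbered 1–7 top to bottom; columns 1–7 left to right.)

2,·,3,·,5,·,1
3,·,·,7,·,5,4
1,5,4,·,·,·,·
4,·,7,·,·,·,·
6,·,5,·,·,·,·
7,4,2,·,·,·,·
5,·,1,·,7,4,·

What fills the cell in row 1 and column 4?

4

Row 2, column 3: row 2 has {3, 4, 5, 7} and column 3 has {1, 2, 3, 4, 5, 7}, leaving only 6.
Row 1, column 4 is narrowed to {4, 6}.
If it were 6, then row 1, column 6 would be left with no valid symbol.
So row 1, column 4 must be 4.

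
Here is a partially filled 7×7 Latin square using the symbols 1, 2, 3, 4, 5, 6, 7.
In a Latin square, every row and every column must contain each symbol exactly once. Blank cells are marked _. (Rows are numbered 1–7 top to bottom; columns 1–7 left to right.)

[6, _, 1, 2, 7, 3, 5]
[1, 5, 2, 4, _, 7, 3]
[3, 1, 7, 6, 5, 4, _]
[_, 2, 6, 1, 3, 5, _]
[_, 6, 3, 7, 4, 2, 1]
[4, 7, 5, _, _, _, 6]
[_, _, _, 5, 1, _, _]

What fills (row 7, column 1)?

Row 1, column 2: row 1 has {1, 2, 3, 5, 6, 7} and column 2 has {1, 2, 5, 6, 7}, leaving only 4.
Row 2, column 5: row 2 has {1, 2, 3, 4, 5, 7} and column 5 has {1, 3, 4, 5, 7}, leaving only 6.
Row 3, column 7: row 3 has {1, 3, 4, 5, 6, 7} and column 7 has {1, 3, 5, 6}, leaving only 2.
Row 4, column 1: row 4 has {1, 2, 3, 5, 6} and column 1 has {1, 3, 4, 6}, leaving only 7.
Row 7 already has {1, 5} and column 1 already has {1, 3, 4, 6, 7}, so row 7, column 1 must be 2.

2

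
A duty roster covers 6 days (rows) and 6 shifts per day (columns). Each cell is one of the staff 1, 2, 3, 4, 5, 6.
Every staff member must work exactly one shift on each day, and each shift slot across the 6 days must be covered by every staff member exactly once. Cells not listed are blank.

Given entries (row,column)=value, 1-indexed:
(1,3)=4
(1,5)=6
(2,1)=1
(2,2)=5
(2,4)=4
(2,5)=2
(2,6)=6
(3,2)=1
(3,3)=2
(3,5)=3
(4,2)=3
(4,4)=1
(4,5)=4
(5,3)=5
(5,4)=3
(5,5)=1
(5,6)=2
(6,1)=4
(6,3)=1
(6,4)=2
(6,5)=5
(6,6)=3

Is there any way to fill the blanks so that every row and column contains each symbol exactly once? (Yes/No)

Yes

No day or shift among the givens repeats a symbol, and propagating forced cells runs into no contradiction.
One valid completion exists (for instance, 3 2 4 5 6 1 / 1 5 3 4 2 6 / 5 1 2 6 3 4 / 2 3 6 1 4 5 / 6 4 5 3 1 2 / 4 6 1 2 5 3).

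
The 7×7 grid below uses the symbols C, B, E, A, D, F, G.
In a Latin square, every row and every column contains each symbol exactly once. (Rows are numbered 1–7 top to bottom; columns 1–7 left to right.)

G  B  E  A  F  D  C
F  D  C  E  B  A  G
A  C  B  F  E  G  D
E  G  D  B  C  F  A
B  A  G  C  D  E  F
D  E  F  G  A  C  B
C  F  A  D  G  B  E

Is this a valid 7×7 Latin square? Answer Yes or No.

Yes

Each row is a permutation of the 7 symbols, and so is each column.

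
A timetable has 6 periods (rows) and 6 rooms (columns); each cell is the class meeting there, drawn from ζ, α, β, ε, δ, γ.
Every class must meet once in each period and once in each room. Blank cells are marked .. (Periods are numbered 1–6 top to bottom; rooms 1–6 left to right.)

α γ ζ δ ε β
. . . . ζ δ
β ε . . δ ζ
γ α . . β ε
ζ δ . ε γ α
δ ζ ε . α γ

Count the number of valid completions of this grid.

Period 2, room 1: eliminating its period and room leaves {ε}.
Period 2, room 2: eliminating its period and room leaves {β}.
Period 2, room 3: eliminating its period and room leaves {α, β, γ}.
Period 2, room 4: eliminating its period and room leaves {α, β, γ}.
Period 3, room 3: eliminating its period and room leaves {α, γ}.
Period 3, room 4: eliminating its period and room leaves {α, γ}.
Period 4, room 3: eliminating its period and room leaves {δ}.
Period 4, room 4: eliminating its period and room leaves {ζ}.
Period 5, room 3: eliminating its period and room leaves {β}.
Period 6, room 4: eliminating its period and room leaves {β}.
Enumerating the assignments across these blanks that avoid any period or room repeat gives 2 completions.

2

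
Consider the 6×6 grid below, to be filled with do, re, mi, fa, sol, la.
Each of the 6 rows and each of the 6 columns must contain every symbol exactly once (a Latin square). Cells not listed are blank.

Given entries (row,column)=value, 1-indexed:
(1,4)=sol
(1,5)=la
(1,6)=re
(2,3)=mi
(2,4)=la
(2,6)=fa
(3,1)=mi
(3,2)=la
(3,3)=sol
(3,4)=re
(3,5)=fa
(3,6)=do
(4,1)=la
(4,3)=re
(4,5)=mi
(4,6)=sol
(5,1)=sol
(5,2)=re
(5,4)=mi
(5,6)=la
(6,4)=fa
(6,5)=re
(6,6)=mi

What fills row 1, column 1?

fa

Row 4, column 4: row 4 has {re, mi, sol, la} and column 4 has {re, mi, fa, sol, la}, leaving only do.
Row 4, column 2: row 4 has {do, re, mi, sol, la} and column 2 has {re, la}, leaving only fa.
Row 5, column 5: row 5 has {re, mi, sol, la} and column 5 has {re, mi, fa, la}, leaving only do.
Row 2, column 5: row 2 has {mi, fa, la} and column 5 has {do, re, mi, fa, la}, leaving only sol.
Row 2, column 2: row 2 has {mi, fa, sol, la} and column 2 has {re, fa, la}, leaving only do.
Row 1, column 2: row 1 has {re, sol, la} and column 2 has {do, re, fa, la}, leaving only mi.
Row 2, column 1: row 2 has {do, mi, fa, sol, la} and column 1 has {mi, sol, la}, leaving only re.
Row 5, column 3: row 5 has {do, re, mi, sol, la} and column 3 has {re, mi, sol}, leaving only fa.
Row 1, column 3: row 1 has {re, mi, sol, la} and column 3 has {re, mi, fa, sol}, leaving only do.
Row 1 already has {do, re, mi, sol, la} and column 1 already has {re, mi, sol, la}, so row 1, column 1 must be fa.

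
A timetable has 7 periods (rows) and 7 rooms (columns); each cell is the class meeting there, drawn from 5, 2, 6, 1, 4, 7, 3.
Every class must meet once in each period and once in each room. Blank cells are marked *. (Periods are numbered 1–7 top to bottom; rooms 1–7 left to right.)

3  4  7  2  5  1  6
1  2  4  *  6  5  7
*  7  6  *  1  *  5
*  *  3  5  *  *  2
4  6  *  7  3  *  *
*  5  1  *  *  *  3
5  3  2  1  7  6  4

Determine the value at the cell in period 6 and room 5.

2

Period 2, room 4: period 2 has {5, 2, 6, 1, 4, 7} and room 4 has {5, 2, 1, 7}, leaving only 3.
Period 3, room 1: period 3 has {5, 6, 1, 7} and room 1 has {5, 1, 4, 3}, leaving only 2.
Period 3, room 4: period 3 has {5, 2, 6, 1, 7} and room 4 has {5, 2, 1, 7, 3}, leaving only 4.
Period 3, room 6: period 3 has {5, 2, 6, 1, 4, 7} and room 6 has {5, 6, 1}, leaving only 3.
Period 4, room 2: period 4 has {5, 2, 3} and room 2 has {5, 2, 6, 4, 7, 3}, leaving only 1.
Period 4, room 5: period 4 has {5, 2, 1, 3} and room 5 has {5, 6, 1, 7, 3}, leaving only 4.
Period 6 already has {5, 1, 3} and room 5 already has {5, 6, 1, 4, 7, 3}, so period 6, room 5 must be 2.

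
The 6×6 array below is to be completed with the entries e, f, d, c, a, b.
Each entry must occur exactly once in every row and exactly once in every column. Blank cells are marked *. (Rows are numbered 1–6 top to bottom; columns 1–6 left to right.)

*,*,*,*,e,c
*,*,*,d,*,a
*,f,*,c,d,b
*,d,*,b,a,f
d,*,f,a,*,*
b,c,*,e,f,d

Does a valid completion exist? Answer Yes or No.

No

Row 1, column 4: row 1 has {e, c} and column 4 has {e, d, c, a, b}, so it must be f.
Row 1, column 1: row 1 has {e, f, c} and column 1 has {d, b}, so it must be a.
Row 1, column 2: row 1 has {e, f, c, a} and column 2 has {f, d, c}, so it must be b.
Row 1, column 3: row 1 has {e, f, c, a, b} and column 3 has {f}, so it must be d.
Row 2, column 2: row 2 has {d, a} and column 2 has {f, d, c, b}, so it must be e.
Now row 5, column 2: row 5 together with column 2 already contain {e, f, d, c, a, b} — every symbol — so nothing can go there. The grid has no valid completion.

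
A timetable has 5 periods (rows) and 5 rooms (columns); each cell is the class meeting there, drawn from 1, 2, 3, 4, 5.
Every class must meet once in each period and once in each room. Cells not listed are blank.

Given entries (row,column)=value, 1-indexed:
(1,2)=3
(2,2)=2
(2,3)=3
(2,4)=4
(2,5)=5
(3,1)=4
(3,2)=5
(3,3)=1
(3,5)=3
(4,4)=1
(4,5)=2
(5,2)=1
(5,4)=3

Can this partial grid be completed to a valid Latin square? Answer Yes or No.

No period or room among the givens repeats a symbol, and propagating forced cells runs into no contradiction.
One valid completion exists (for instance, 2 3 4 5 1 / 1 2 3 4 5 / 4 5 1 2 3 / 3 4 5 1 2 / 5 1 2 3 4).

Yes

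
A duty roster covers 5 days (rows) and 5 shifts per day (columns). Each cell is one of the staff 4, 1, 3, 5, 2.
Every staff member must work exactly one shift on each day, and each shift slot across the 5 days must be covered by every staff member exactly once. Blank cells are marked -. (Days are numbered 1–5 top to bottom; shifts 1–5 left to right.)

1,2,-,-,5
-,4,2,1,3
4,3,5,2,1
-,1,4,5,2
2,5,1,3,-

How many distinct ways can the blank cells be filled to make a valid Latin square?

1

Day 1, shift 3: eliminating its day and shift leaves {3}.
Day 1, shift 4: eliminating its day and shift leaves {4}.
Day 2, shift 1: eliminating its day and shift leaves {5}.
Day 4, shift 1: eliminating its day and shift leaves {3}.
Day 5, shift 5: eliminating its day and shift leaves {4}.
Only one assignment across all blanks avoids any day or shift repeat, giving 1 completion.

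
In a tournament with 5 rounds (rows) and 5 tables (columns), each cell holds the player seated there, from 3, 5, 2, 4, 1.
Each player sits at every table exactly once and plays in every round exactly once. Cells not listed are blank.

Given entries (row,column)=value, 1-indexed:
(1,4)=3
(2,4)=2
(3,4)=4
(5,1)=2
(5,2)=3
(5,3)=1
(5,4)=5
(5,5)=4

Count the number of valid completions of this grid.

56

Round 1, table 1: eliminating its round and table leaves {5, 4, 1}.
Round 1, table 2: eliminating its round and table leaves {5, 2, 4, 1}.
Round 1, table 3: eliminating its round and table leaves {5, 2, 4}.
Round 1, table 5: eliminating its round and table leaves {5, 2, 1}.
Round 2, table 1: eliminating its round and table leaves {3, 5, 4, 1}.
Round 2, table 2: eliminating its round and table leaves {5, 4, 1}.
Round 2, table 3: eliminating its round and table leaves {3, 5, 4}.
Round 2, table 5: eliminating its round and table leaves {3, 5, 1}.
Round 3, table 1: eliminating its round and table leaves {3, 5, 1}.
Round 3, table 2: eliminating its round and table leaves {5, 2, 1}.
Round 3, table 3: eliminating its round and table leaves {3, 5, 2}.
Round 3, table 5: eliminating its round and table leaves {3, 5, 2, 1}.
Round 4, table 1: eliminating its round and table leaves {3, 5, 4, 1}.
Round 4, table 2: eliminating its round and table leaves {5, 2, 4, 1}.
Round 4, table 3: eliminating its round and table leaves {3, 5, 2, 4}.
Round 4, table 4: eliminating its round and table leaves {1}.
Round 4, table 5: eliminating its round and table leaves {3, 5, 2, 1}.
Enumerating the assignments across these blanks that avoid any round or table repeat gives 56 completions.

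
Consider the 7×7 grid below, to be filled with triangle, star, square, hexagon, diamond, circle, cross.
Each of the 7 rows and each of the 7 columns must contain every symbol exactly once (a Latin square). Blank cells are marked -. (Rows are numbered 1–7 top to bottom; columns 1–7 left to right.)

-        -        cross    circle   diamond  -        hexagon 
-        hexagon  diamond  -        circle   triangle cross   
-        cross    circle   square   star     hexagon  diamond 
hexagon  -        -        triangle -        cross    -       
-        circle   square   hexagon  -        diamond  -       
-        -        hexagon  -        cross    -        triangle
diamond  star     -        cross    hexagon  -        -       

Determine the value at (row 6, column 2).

Row 2, column 4: row 2 has {triangle, hexagon, diamond, circle, cross} and column 4 has {triangle, square, hexagon, circle, cross}, leaving only star.
Row 2, column 1: row 2 has {triangle, star, hexagon, diamond, circle, cross} and column 1 has {hexagon, diamond}, leaving only square.
Row 3, column 1: row 3 has {star, square, hexagon, diamond, circle, cross} and column 1 has {square, hexagon, diamond}, leaving only triangle.
Row 1, column 1: row 1 has {hexagon, diamond, circle, cross} and column 1 has {triangle, square, hexagon, diamond}, leaving only star.
Row 1, column 6: row 1 has {star, hexagon, diamond, circle, cross} and column 6 has {triangle, hexagon, diamond, cross}, leaving only square.
Row 1, column 2: row 1 has {star, square, hexagon, diamond, circle, cross} and column 2 has {star, hexagon, circle, cross}, leaving only triangle.
Row 4, column 3: row 4 has {triangle, hexagon, cross} and column 3 has {square, hexagon, diamond, circle, cross}, leaving only star.
Row 4, column 5: row 4 has {triangle, star, hexagon, cross} and column 5 has {star, hexagon, diamond, circle, cross}, leaving only square.
Row 4, column 2: row 4 has {triangle, star, square, hexagon, cross} and column 2 has {triangle, star, hexagon, circle, cross}, leaving only diamond.
Row 6 already has {triangle, hexagon, cross} and column 2 already has {triangle, star, hexagon, diamond, circle, cross}, so row 6, column 2 must be square.

square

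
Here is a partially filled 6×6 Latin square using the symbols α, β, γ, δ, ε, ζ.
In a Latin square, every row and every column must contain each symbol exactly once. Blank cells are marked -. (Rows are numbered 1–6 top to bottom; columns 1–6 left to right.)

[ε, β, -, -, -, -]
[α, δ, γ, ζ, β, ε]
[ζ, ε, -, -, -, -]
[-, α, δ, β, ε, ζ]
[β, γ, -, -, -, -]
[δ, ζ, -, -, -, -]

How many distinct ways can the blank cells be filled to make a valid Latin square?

16

Row 1, column 3: eliminating its row and column leaves {α, ζ}.
Row 1, column 4: eliminating its row and column leaves {α, γ, δ}.
Row 1, column 5: eliminating its row and column leaves {α, γ, δ, ζ}.
Row 1, column 6: eliminating its row and column leaves {α, γ, δ}.
Row 3, column 3: eliminating its row and column leaves {α, β}.
Row 3, column 4: eliminating its row and column leaves {α, γ, δ}.
Row 3, column 5: eliminating its row and column leaves {α, γ, δ}.
Row 3, column 6: eliminating its row and column leaves {α, β, γ, δ}.
Row 4, column 1: eliminating its row and column leaves {γ}.
Row 5, column 3: eliminating its row and column leaves {α, ε, ζ}.
Row 5, column 4: eliminating its row and column leaves {α, δ, ε}.
Row 5, column 5: eliminating its row and column leaves {α, δ, ζ}.
Row 5, column 6: eliminating its row and column leaves {α, δ}.
Row 6, column 3: eliminating its row and column leaves {α, β, ε}.
Row 6, column 4: eliminating its row and column leaves {α, γ, ε}.
Row 6, column 5: eliminating its row and column leaves {α, γ}.
Row 6, column 6: eliminating its row and column leaves {α, β, γ}.
Enumerating the assignments across these blanks that avoid any row or column repeat gives 16 completions.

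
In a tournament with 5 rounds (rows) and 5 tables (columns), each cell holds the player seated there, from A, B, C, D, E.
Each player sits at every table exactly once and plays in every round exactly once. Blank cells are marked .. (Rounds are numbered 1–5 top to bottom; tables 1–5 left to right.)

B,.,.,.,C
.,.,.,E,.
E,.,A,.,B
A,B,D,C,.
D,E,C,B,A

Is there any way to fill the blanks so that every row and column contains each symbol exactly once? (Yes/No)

No round or table among the givens repeats a symbol, and propagating forced cells runs into no contradiction.
One valid completion exists (for instance, B D E A C / C A B E D / E C A D B / A B D C E / D E C B A).

Yes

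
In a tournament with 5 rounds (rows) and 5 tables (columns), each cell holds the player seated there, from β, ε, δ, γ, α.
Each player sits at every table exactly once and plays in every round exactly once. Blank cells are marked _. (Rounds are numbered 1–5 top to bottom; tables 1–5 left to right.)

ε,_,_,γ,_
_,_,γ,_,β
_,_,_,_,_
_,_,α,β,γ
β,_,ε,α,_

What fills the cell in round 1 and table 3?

δ

Round 4, table 1: round 4 has {β, γ, α} and table 1 has {β, ε}, leaving only δ.
Round 2, table 1: round 2 has {β, γ} and table 1 has {β, ε, δ}, leaving only α.
Round 3, table 1: round 3 has {} and table 1 has {β, ε, δ, α}, leaving only γ.
Round 4, table 2: round 4 has {β, δ, γ, α} and table 2 has {}, leaving only ε.
Round 2, table 2: round 2 has {β, γ, α} and table 2 has {ε}, leaving only δ.
Round 2, table 4: round 2 has {β, δ, γ, α} and table 4 has {β, γ, α}, leaving only ε.
Round 3, table 4: round 3 has {γ} and table 4 has {β, ε, γ, α}, leaving only δ.
Round 3, table 3: round 3 has {δ, γ} and table 3 has {ε, γ, α}, leaving only β.
Round 1 already has {ε, γ} and table 3 already has {β, ε, γ, α}, so round 1, table 3 must be δ.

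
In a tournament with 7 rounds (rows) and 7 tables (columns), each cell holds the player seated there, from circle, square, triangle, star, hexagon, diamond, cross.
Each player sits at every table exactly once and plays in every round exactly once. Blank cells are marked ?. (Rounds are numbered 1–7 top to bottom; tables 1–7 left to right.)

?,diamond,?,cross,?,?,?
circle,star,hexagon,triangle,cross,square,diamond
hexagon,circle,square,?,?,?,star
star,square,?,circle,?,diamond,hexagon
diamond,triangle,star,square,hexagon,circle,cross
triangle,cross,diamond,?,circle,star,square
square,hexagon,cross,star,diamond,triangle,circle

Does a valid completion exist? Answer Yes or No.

Round 1, table 1: round 1 together with table 1 already contain {circle, square, triangle, star, hexagon, diamond, cross} — every symbol — so nothing can go there. The grid has no valid completion.

No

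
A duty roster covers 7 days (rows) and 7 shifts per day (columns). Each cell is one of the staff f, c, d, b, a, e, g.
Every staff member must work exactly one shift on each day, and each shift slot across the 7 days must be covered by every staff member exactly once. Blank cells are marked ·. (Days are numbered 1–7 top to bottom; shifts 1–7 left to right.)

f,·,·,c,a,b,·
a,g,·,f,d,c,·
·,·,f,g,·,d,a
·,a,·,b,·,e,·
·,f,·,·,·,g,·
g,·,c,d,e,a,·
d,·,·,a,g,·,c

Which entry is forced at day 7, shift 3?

b

Day 4, shift 1: day 4 has {b, a, e} and shift 1 has {f, d, a, g}, leaving only c.
Day 4, shift 5: day 4 has {c, b, a, e} and shift 5 has {d, a, e, g}, leaving only f.
Day 5, shift 4: day 5 has {f, g} and shift 4 has {f, c, d, b, a, g}, leaving only e.
Day 5, shift 1: day 5 has {f, e, g} and shift 1 has {f, c, d, a, g}, leaving only b.
Day 3, shift 1: day 3 has {f, d, a, g} and shift 1 has {f, c, d, b, a, g}, leaving only e.
Day 5, shift 5: day 5 has {f, b, e, g} and shift 5 has {f, d, a, e, g}, leaving only c.
Day 3, shift 5: day 3 has {f, d, a, e, g} and shift 5 has {f, c, d, a, e, g}, leaving only b.
Day 3, shift 2: day 3 has {f, d, b, a, e, g} and shift 2 has {f, a, g}, leaving only c.
Day 5, shift 7: day 5 has {f, c, b, e, g} and shift 7 has {c, a}, leaving only d.
Day 4, shift 7: day 4 has {f, c, b, a, e} and shift 7 has {c, d, a}, leaving only g.
Day 1, shift 7: day 1 has {f, c, b, a} and shift 7 has {c, d, a, g}, leaving only e.
Day 1, shift 2: day 1 has {f, c, b, a, e} and shift 2 has {f, c, a, g}, leaving only d.
Day 1, shift 3: day 1 has {f, c, d, b, a, e} and shift 3 has {f, c}, leaving only g.
Day 2, shift 7: day 2 has {f, c, d, a, g} and shift 7 has {c, d, a, e, g}, leaving only b.
Day 2, shift 3: day 2 has {f, c, d, b, a, g} and shift 3 has {f, c, g}, leaving only e.
Day 7 already has {c, d, a, g} and shift 3 already has {f, c, e, g}, so day 7, shift 3 must be b.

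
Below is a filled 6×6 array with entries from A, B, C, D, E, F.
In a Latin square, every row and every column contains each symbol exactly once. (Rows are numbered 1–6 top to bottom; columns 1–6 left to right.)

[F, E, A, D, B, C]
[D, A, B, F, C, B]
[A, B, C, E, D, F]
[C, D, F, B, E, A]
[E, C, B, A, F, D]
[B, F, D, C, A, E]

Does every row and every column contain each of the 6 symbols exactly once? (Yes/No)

Row 2 contains B twice (at columns 3 and 6), so it is not a permutation.

No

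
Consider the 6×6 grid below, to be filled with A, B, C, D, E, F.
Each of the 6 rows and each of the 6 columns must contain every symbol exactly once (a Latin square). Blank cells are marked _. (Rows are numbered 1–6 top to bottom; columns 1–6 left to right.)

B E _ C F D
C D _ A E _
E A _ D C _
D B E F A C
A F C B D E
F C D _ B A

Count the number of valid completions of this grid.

2

Row 1, column 3: eliminating its row and column leaves {A}.
Row 2, column 3: eliminating its row and column leaves {B, F}.
Row 2, column 6: eliminating its row and column leaves {B, F}.
Row 3, column 3: eliminating its row and column leaves {B, F}.
Row 3, column 6: eliminating its row and column leaves {B, F}.
Row 6, column 4: eliminating its row and column leaves {E}.
Enumerating the assignments across these blanks that avoid any row or column repeat gives 2 completions.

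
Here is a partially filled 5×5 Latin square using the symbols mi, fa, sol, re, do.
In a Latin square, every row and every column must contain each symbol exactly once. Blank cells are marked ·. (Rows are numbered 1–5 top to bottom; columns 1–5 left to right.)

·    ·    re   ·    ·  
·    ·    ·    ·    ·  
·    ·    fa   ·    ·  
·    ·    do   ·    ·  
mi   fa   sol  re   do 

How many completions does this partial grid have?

Row 1, column 1: eliminating its row and column leaves {fa, sol, do}.
Row 1, column 2: eliminating its row and column leaves {mi, sol, do}.
Row 1, column 4: eliminating its row and column leaves {mi, fa, sol, do}.
Row 1, column 5: eliminating its row and column leaves {mi, fa, sol}.
Row 2, column 1: eliminating its row and column leaves {fa, sol, re, do}.
Row 2, column 2: eliminating its row and column leaves {mi, sol, re, do}.
Row 2, column 3: eliminating its row and column leaves {mi}.
Row 2, column 4: eliminating its row and column leaves {mi, fa, sol, do}.
Row 2, column 5: eliminating its row and column leaves {mi, fa, sol, re}.
Row 3, column 1: eliminating its row and column leaves {sol, re, do}.
Row 3, column 2: eliminating its row and column leaves {mi, sol, re, do}.
Row 3, column 4: eliminating its row and column leaves {mi, sol, do}.
Row 3, column 5: eliminating its row and column leaves {mi, sol, re}.
Row 4, column 1: eliminating its row and column leaves {fa, sol, re}.
Row 4, column 2: eliminating its row and column leaves {mi, sol, re}.
Row 4, column 4: eliminating its row and column leaves {mi, fa, sol}.
Row 4, column 5: eliminating its row and column leaves {mi, fa, sol, re}.
Enumerating the assignments across these blanks that avoid any row or column repeat gives 56 completions.

56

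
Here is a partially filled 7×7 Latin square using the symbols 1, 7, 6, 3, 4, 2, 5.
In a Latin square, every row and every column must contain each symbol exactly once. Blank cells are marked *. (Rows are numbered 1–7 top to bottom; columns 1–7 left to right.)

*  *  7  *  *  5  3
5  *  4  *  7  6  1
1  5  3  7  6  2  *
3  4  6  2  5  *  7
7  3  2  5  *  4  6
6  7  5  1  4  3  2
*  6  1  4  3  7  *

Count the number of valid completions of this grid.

Row 1, column 1: eliminating its row and column leaves {4, 2}.
Row 1, column 2: eliminating its row and column leaves {1, 2}.
Row 1, column 4: eliminating its row and column leaves {6}.
Row 1, column 5: eliminating its row and column leaves {1, 2}.
Row 2, column 2: eliminating its row and column leaves {2}.
Row 2, column 4: eliminating its row and column leaves {3}.
Row 3, column 7: eliminating its row and column leaves {4}.
Row 4, column 6: eliminating its row and column leaves {1}.
Row 5, column 5: eliminating its row and column leaves {1}.
Row 7, column 1: eliminating its row and column leaves {2}.
Row 7, column 7: eliminating its row and column leaves {5}.
Only one assignment across all blanks avoids any row or column repeat, giving 1 completion.

1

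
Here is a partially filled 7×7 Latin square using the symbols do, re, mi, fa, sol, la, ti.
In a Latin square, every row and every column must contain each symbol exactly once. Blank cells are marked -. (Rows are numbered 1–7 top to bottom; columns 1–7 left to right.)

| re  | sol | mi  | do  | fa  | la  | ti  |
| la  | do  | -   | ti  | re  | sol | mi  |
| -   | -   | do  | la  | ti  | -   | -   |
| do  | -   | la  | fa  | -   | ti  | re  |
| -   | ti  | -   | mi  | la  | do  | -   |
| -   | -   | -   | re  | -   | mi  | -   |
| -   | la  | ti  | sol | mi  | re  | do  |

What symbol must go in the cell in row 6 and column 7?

Row 2, column 3: row 2 has {do, re, mi, sol, la, ti} and column 3 has {do, mi, la, ti}, leaving only fa.
Row 3, column 6: row 3 has {do, la, ti} and column 6 has {do, re, mi, sol, la, ti}, leaving only fa.
Row 3, column 7: row 3 has {do, fa, la, ti} and column 7 has {do, re, mi, ti}, leaving only sol.
Row 3, column 1: row 3 has {do, fa, sol, la, ti} and column 1 has {do, re, la}, leaving only mi.
Row 3, column 2: row 3 has {do, mi, fa, sol, la, ti} and column 2 has {do, sol, la, ti}, leaving only re.
Row 4, column 2: row 4 has {do, re, fa, la, ti} and column 2 has {do, re, sol, la, ti}, leaving only mi.
Row 4, column 5: row 4 has {do, re, mi, fa, la, ti} and column 5 has {re, mi, fa, la, ti}, leaving only sol.
Row 5, column 7: row 5 has {do, mi, la, ti} and column 7 has {do, re, mi, sol, ti}, leaving only fa.
Row 6 already has {re, mi} and column 7 already has {do, re, mi, fa, sol, ti}, so row 6, column 7 must be la.

la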